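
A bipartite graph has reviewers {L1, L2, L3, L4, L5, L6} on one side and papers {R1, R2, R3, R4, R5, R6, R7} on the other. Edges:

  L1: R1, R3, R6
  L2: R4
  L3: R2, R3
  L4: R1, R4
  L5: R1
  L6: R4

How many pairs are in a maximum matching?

Unit-capacity flow: source→left, listed edges, right→sink; max matching = max flow.
Augmenting path L1→R1 (+1); matched 1.
Augmenting path L2→R4 (+1); matched 2.
Augmenting path L3→R2 (+1); matched 3.
Augmenting path L4→R1→L1→R3 (+1); matched 4.
No augmenting path remains; maximum matching = 4.
König certificate: {L1, L3, R1, R4} is a vertex cover of size 4 (every listed pair touches it), so no matching can be larger.

4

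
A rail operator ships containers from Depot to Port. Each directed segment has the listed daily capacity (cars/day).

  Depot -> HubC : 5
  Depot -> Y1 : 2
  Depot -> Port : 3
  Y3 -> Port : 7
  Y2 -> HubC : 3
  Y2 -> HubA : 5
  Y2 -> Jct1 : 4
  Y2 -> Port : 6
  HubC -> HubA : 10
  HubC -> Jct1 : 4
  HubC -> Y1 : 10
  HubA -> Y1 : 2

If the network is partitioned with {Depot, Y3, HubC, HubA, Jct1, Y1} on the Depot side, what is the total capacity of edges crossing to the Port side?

Edges leaving {Depot, Y3, HubC, HubA, Jct1, Y1}: Depot→Port (3), Y3→Port (7).
Cut capacity = 3 + 7 = 10.

10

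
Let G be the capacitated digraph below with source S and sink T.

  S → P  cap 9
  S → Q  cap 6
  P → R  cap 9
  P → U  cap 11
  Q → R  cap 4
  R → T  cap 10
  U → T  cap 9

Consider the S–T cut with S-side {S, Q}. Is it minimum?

Yes — it is a minimum cut (capacity 13).

Given cut capacity: 9 + 4 = 13.
Augment S→P→R→T: bottleneck 9, flow now 9.
Augment S→Q→R→T: bottleneck 1, flow now 10.
Augment S→Q→R→P→U→T: bottleneck 3, flow now 13. (uses reverse residual edge)
No augmenting path remains; maximum flow = 13.
Cut capacity 13 equals the max flow, so it is a minimum cut.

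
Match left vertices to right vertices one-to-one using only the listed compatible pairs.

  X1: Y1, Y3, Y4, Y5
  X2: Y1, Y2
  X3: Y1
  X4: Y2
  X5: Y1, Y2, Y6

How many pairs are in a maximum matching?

Unit-capacity flow: source→left, listed edges, right→sink; max matching = max flow.
Augmenting path X1→Y1 (+1); matched 1.
Augmenting path X2→Y2 (+1); matched 2.
Augmenting path X5→Y6 (+1); matched 3.
Augmenting path X3→Y1→X1→Y3 (+1); matched 4.
No augmenting path remains; maximum matching = 4.
König certificate: {X1, X5, Y1, Y2} is a vertex cover of size 4 (every listed pair touches it), so no matching can be larger.

4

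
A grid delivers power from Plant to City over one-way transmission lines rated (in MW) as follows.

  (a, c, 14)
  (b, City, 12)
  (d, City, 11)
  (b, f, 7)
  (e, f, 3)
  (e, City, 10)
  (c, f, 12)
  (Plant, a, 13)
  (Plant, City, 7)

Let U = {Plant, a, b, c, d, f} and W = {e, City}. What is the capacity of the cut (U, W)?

Edges leaving {Plant, a, b, c, d, f}: Plant→City (7), b→City (12), d→City (11).
Cut capacity = 7 + 12 + 11 = 30.

30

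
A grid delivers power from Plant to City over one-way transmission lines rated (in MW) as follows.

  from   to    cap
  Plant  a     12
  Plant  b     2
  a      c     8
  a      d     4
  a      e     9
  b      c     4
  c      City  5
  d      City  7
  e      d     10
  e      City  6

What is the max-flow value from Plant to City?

14

Augment Plant→a→c→City: bottleneck 5, flow now 5.
Augment Plant→a→d→City: bottleneck 4, flow now 9.
Augment Plant→a→e→City: bottleneck 3, flow now 12.
Augment Plant→b→c→a→e→City: bottleneck 2, flow now 14. (uses reverse residual edge)
No augmenting path remains; maximum flow = 14.
In the residual graph, reachable from Plant: {Plant}.
Min-cut edges: Plant→a (12), Plant→b (2); capacity 12 + 2 = 14.
This cut is saturated, so no flow can exceed 14.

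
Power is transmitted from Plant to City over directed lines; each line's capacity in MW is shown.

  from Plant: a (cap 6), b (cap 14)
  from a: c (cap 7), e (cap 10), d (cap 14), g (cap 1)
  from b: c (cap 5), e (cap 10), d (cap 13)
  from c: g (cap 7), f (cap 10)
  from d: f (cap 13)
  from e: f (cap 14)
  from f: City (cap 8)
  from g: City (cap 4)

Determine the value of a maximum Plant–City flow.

Augment Plant→a→g→City: bottleneck 1, flow now 1.
Augment Plant→a→c→f→City: bottleneck 5, flow now 6.
Augment Plant→b→c→f→City: bottleneck 3, flow now 9.
Augment Plant→b→c→g→City: bottleneck 2, flow now 11.
Augment Plant→b→d→f→c→g→City: bottleneck 1, flow now 12. (uses reverse residual edge)
No augmenting path remains; maximum flow = 12.
In the residual graph, reachable from Plant: {Plant, a, b, c, d, e, f, g}.
Min-cut edges: f→City (8), g→City (4); capacity 8 + 4 = 12.
This cut is saturated, so no flow can exceed 12.

12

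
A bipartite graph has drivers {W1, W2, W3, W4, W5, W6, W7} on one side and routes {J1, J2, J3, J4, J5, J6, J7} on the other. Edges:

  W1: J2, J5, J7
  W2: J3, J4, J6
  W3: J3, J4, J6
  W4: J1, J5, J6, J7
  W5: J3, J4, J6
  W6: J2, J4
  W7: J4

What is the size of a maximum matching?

Unit-capacity flow: source→left, listed edges, right→sink; max matching = max flow.
Augmenting path W1→J2 (+1); matched 1.
Augmenting path W2→J3 (+1); matched 2.
Augmenting path W3→J4 (+1); matched 3.
Augmenting path W4→J1 (+1); matched 4.
Augmenting path W5→J6 (+1); matched 5.
Augmenting path W6→J2→W1→J5 (+1); matched 6.
No augmenting path remains; maximum matching = 6.
König certificate: {W1, W4, W6, J3, J4, J6} is a vertex cover of size 6 (every listed pair touches it), so no matching can be larger.

6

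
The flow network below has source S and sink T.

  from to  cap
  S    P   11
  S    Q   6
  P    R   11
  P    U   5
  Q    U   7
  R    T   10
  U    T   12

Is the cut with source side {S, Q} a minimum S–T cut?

No — its capacity is 18, but the minimum cut has capacity 17.

Given cut capacity: 11 + 7 = 18.
Augment S→P→R→T: bottleneck 10, flow now 10.
Augment S→P→U→T: bottleneck 1, flow now 11.
Augment S→Q→U→T: bottleneck 6, flow now 17.
No augmenting path remains; maximum flow = 17.
In the residual graph, reachable from S: {S}.
Min-cut edges: S→P (11), S→Q (6); capacity 11 + 6 = 17.
Cut capacity 18 exceeds the max flow 17, so it is not minimum.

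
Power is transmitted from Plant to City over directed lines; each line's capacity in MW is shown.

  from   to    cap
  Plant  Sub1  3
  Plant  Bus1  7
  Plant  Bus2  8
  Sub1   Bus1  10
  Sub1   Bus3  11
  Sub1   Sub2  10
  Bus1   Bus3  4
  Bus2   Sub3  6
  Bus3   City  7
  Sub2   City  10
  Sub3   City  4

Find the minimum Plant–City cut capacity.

Augment Plant→Sub1→Bus3→City: bottleneck 3, flow now 3.
Augment Plant→Bus1→Bus3→City: bottleneck 4, flow now 7.
Augment Plant→Bus2→Sub3→City: bottleneck 4, flow now 11.
No augmenting path remains; maximum flow = 11.
By max-flow min-cut, the minimum cut capacity equals the max flow.
In the residual graph, reachable from Plant: {Plant, Bus1, Bus2, Sub3}.
Min-cut edges: Plant→Sub1 (3), Bus1→Bus3 (4), Sub3→City (4); capacity 3 + 4 + 4 = 11.

11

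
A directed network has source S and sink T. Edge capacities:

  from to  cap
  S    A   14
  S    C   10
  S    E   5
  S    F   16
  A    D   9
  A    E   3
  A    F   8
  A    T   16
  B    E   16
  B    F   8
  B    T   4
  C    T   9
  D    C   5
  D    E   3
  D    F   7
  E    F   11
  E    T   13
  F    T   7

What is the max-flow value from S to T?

Augment S→A→T: bottleneck 14, flow now 14.
Augment S→C→T: bottleneck 9, flow now 23.
Augment S→E→T: bottleneck 5, flow now 28.
Augment S→F→T: bottleneck 7, flow now 35.
No augmenting path remains; maximum flow = 35.
In the residual graph, reachable from S: {S, C, F}.
Min-cut edges: S→A (14), S→E (5), C→T (9), F→T (7); capacity 14 + 5 + 9 + 7 = 35.
This cut is saturated, so no flow can exceed 35.

35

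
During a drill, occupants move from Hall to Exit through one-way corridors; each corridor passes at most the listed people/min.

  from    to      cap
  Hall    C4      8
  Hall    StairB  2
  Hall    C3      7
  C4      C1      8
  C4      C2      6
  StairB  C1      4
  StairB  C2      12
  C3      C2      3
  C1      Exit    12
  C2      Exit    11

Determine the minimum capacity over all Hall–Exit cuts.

13

Augment Hall→C4→C1→Exit: bottleneck 8, flow now 8.
Augment Hall→StairB→C1→Exit: bottleneck 2, flow now 10.
Augment Hall→C3→C2→Exit: bottleneck 3, flow now 13.
No augmenting path remains; maximum flow = 13.
By max-flow min-cut, the minimum cut capacity equals the max flow.
In the residual graph, reachable from Hall: {Hall, C3}.
Min-cut edges: Hall→C4 (8), Hall→StairB (2), C3→C2 (3); capacity 8 + 2 + 3 = 13.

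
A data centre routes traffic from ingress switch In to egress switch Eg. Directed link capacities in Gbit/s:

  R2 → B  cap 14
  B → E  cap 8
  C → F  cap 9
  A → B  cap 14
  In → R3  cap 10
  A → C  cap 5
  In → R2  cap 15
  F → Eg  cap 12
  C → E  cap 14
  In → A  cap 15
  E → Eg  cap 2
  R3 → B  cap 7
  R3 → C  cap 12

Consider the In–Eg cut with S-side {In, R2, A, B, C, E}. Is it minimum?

No — its capacity is 21, but the minimum cut has capacity 11.

Given cut capacity: 10 + 9 + 2 = 21.
Augment In→R2→B→E→Eg: bottleneck 2, flow now 2.
Augment In→R3→C→F→Eg: bottleneck 9, flow now 11.
No augmenting path remains; maximum flow = 11.
In the residual graph, reachable from In: {In, R2, R3, A, B, C, E}.
Min-cut edges: C→F (9), E→Eg (2); capacity 9 + 2 = 11.
Cut capacity 21 exceeds the max flow 11, so it is not minimum.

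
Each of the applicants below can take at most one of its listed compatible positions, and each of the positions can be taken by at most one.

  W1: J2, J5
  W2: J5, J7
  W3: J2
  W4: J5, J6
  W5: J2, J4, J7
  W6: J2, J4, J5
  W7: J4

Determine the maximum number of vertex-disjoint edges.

Unit-capacity flow: source→left, listed edges, right→sink; max matching = max flow.
Augmenting path W1→J2 (+1); matched 1.
Augmenting path W2→J5 (+1); matched 2.
Augmenting path W4→J6 (+1); matched 3.
Augmenting path W5→J4 (+1); matched 4.
Augmenting path W6→J4→W5→J7 (+1); matched 5.
No augmenting path remains; maximum matching = 5.
König certificate: {W4, J2, J4, J5, J7} is a vertex cover of size 5 (every listed pair touches it), so no matching can be larger.

5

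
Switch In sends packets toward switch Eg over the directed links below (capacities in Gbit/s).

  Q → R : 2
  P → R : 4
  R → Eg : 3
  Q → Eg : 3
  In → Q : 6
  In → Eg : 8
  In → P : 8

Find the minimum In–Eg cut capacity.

Augment In→Eg: bottleneck 8, flow now 8.
Augment In→Q→Eg: bottleneck 3, flow now 11.
Augment In→P→R→Eg: bottleneck 3, flow now 14.
No augmenting path remains; maximum flow = 14.
By max-flow min-cut, the minimum cut capacity equals the max flow.
In the residual graph, reachable from In: {In, P, Q, R}.
Min-cut edges: In→Eg (8), Q→Eg (3), R→Eg (3); capacity 8 + 3 + 3 = 14.

14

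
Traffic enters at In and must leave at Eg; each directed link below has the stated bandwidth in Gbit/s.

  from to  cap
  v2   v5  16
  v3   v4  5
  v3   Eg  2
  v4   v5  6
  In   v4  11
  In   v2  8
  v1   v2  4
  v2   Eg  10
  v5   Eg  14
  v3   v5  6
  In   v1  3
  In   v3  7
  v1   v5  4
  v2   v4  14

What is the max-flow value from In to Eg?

Augment In→v2→Eg: bottleneck 8, flow now 8.
Augment In→v3→Eg: bottleneck 2, flow now 10.
Augment In→v1→v2→Eg: bottleneck 2, flow now 12.
Augment In→v1→v5→Eg: bottleneck 1, flow now 13.
Augment In→v3→v5→Eg: bottleneck 5, flow now 18.
Augment In→v4→v5→Eg: bottleneck 6, flow now 24.
No augmenting path remains; maximum flow = 24.
In the residual graph, reachable from In: {In, v4}.
Min-cut edges: In→v1 (3), In→v2 (8), In→v3 (7), v4→v5 (6); capacity 3 + 8 + 7 + 6 = 24.
This cut is saturated, so no flow can exceed 24.

24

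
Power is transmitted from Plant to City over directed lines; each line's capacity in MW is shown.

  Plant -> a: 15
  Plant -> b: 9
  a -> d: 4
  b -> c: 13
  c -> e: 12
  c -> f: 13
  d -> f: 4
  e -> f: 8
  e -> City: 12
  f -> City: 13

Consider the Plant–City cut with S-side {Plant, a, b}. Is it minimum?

No — its capacity is 17, but the minimum cut has capacity 13.

Given cut capacity: 4 + 13 = 17.
Augment Plant→a→d→f→City: bottleneck 4, flow now 4.
Augment Plant→b→c→e→City: bottleneck 9, flow now 13.
No augmenting path remains; maximum flow = 13.
In the residual graph, reachable from Plant: {Plant, a}.
Min-cut edges: Plant→b (9), a→d (4); capacity 9 + 4 = 13.
Cut capacity 17 exceeds the max flow 13, so it is not minimum.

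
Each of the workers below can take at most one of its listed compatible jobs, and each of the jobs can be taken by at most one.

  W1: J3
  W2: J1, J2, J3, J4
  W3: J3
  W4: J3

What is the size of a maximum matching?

Unit-capacity flow: source→left, listed edges, right→sink; max matching = max flow.
Augmenting path W1→J3 (+1); matched 1.
Augmenting path W2→J1 (+1); matched 2.
No augmenting path remains; maximum matching = 2.
König certificate: {W2, J3} is a vertex cover of size 2 (every listed pair touches it), so no matching can be larger.

2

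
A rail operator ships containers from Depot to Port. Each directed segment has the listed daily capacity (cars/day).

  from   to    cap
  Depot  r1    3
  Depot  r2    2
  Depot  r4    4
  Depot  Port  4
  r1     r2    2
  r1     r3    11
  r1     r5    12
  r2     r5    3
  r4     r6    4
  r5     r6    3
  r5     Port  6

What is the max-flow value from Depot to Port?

Augment Depot→Port: bottleneck 4, flow now 4.
Augment Depot→r1→r5→Port: bottleneck 3, flow now 7.
Augment Depot→r2→r5→Port: bottleneck 2, flow now 9.
No augmenting path remains; maximum flow = 9.
In the residual graph, reachable from Depot: {Depot, r4, r6}.
Min-cut edges: Depot→r1 (3), Depot→r2 (2), Depot→Port (4); capacity 3 + 2 + 4 = 9.
This cut is saturated, so no flow can exceed 9.

9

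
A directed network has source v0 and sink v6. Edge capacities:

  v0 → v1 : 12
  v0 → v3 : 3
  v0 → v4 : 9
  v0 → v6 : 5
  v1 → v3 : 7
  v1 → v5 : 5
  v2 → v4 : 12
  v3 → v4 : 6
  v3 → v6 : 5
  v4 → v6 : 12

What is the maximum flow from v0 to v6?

Augment v0→v6: bottleneck 5, flow now 5.
Augment v0→v3→v6: bottleneck 3, flow now 8.
Augment v0→v4→v6: bottleneck 9, flow now 17.
Augment v0→v1→v3→v6: bottleneck 2, flow now 19.
Augment v0→v1→v3→v4→v6: bottleneck 3, flow now 22.
No augmenting path remains; maximum flow = 22.
In the residual graph, reachable from v0: {v0, v1, v3, v4, v5}.
Min-cut edges: v0→v6 (5), v3→v6 (5), v4→v6 (12); capacity 5 + 5 + 12 = 22.
This cut is saturated, so no flow can exceed 22.

22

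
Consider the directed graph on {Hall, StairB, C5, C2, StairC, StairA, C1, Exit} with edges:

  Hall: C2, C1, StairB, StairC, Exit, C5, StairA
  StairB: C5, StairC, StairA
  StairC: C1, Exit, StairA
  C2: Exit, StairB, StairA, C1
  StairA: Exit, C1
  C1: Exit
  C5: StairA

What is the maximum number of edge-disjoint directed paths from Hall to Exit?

Assign every edge capacity 1; by Menger, the answer equals the max flow.
Path Hall→Exit (+1); total 1.
Path Hall→C2→Exit (+1); total 2.
Path Hall→StairC→Exit (+1); total 3.
Path Hall→StairA→Exit (+1); total 4.
Path Hall→C1→Exit (+1); total 5.
No residual Hall→Exit path; max flow = 5.
Certifying cut of size 5: {C1→Exit, Hall→C2, Hall→Exit, StairA→Exit, StairC→Exit}.

5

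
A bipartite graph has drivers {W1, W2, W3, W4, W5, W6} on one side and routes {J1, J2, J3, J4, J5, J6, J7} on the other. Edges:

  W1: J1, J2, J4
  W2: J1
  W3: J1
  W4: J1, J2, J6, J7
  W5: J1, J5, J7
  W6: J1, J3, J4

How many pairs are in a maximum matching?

Unit-capacity flow: source→left, listed edges, right→sink; max matching = max flow.
Augmenting path W1→J1 (+1); matched 1.
Augmenting path W4→J2 (+1); matched 2.
Augmenting path W5→J5 (+1); matched 3.
Augmenting path W6→J3 (+1); matched 4.
Augmenting path W2→J1→W1→J4 (+1); matched 5.
No augmenting path remains; maximum matching = 5.
König certificate: {W1, W4, W5, W6, J1} is a vertex cover of size 5 (every listed pair touches it), so no matching can be larger.

5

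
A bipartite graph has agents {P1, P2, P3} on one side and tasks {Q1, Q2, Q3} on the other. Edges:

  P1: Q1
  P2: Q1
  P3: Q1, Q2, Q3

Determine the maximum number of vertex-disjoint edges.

Unit-capacity flow: source→left, listed edges, right→sink; max matching = max flow.
Augmenting path P1→Q1 (+1); matched 1.
Augmenting path P3→Q2 (+1); matched 2.
No augmenting path remains; maximum matching = 2.
König certificate: {P3, Q1} is a vertex cover of size 2 (every listed pair touches it), so no matching can be larger.

2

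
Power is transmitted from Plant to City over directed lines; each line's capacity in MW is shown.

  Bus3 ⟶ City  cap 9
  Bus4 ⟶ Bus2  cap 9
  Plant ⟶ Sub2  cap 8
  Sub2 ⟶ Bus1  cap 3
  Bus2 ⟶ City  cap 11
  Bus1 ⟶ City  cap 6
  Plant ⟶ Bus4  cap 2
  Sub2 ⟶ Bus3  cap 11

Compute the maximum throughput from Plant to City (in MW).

10

Augment Plant→Bus4→Bus2→City: bottleneck 2, flow now 2.
Augment Plant→Sub2→Bus1→City: bottleneck 3, flow now 5.
Augment Plant→Sub2→Bus3→City: bottleneck 5, flow now 10.
No augmenting path remains; maximum flow = 10.
In the residual graph, reachable from Plant: {Plant}.
Min-cut edges: Plant→Bus4 (2), Plant→Sub2 (8); capacity 2 + 8 = 10.
This cut is saturated, so no flow can exceed 10.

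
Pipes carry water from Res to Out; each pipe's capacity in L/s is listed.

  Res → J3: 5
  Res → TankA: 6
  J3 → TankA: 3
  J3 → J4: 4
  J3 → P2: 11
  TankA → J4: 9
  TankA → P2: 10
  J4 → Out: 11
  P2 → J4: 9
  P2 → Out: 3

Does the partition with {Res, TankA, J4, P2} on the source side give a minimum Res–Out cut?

Given cut capacity: 5 + 11 + 3 = 19.
Augment Res→J3→J4→Out: bottleneck 4, flow now 4.
Augment Res→J3→P2→Out: bottleneck 1, flow now 5.
Augment Res→TankA→J4→Out: bottleneck 6, flow now 11.
No augmenting path remains; maximum flow = 11.
In the residual graph, reachable from Res: {Res}.
Min-cut edges: Res→J3 (5), Res→TankA (6); capacity 5 + 6 = 11.
Cut capacity 19 exceeds the max flow 11, so it is not minimum.

No — its capacity is 19, but the minimum cut has capacity 11.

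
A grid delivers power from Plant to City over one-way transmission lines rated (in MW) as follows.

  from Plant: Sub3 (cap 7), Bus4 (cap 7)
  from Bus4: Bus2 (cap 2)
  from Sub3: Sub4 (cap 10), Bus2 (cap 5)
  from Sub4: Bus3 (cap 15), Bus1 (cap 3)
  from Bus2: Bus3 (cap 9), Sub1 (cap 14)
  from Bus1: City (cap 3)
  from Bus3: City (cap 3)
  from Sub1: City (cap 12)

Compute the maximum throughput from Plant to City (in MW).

Augment Plant→Bus4→Bus2→Bus3→City: bottleneck 2, flow now 2.
Augment Plant→Sub3→Sub4→Bus1→City: bottleneck 3, flow now 5.
Augment Plant→Sub3→Sub4→Bus3→City: bottleneck 1, flow now 6.
Augment Plant→Sub3→Bus2→Sub1→City: bottleneck 3, flow now 9.
No augmenting path remains; maximum flow = 9.
In the residual graph, reachable from Plant: {Plant, Bus4}.
Min-cut edges: Plant→Sub3 (7), Bus4→Bus2 (2); capacity 7 + 2 = 9.
This cut is saturated, so no flow can exceed 9.

9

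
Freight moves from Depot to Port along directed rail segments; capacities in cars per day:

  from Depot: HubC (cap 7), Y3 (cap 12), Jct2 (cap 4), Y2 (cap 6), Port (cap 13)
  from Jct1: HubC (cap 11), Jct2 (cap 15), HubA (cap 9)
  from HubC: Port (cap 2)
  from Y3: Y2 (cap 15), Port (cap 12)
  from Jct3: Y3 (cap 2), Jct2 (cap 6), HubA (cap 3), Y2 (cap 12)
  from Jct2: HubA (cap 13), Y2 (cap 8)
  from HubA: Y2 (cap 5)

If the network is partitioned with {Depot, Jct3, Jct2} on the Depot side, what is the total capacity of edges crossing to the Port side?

Edges leaving {Depot, Jct3, Jct2}: Depot→HubC (7), Depot→Y3 (12), Depot→Y2 (6), Depot→Port (13), Jct3→Y3 (2), Jct3→HubA (3), Jct3→Y2 (12), Jct2→HubA (13), Jct2→Y2 (8).
Cut capacity = 7 + 12 + 6 + 13 + 2 + 3 + 12 + 13 + 8 = 76.

76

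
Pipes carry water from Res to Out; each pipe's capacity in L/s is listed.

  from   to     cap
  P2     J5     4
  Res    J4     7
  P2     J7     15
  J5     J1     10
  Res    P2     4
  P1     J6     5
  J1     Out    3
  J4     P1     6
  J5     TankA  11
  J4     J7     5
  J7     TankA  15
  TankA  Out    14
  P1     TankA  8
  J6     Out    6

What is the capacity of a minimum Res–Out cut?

11

Augment Res→P2→J5→J1→Out: bottleneck 3, flow now 3.
Augment Res→P2→J5→TankA→Out: bottleneck 1, flow now 4.
Augment Res→J4→P1→J6→Out: bottleneck 5, flow now 9.
Augment Res→J4→P1→TankA→Out: bottleneck 1, flow now 10.
Augment Res→J4→J7→TankA→Out: bottleneck 1, flow now 11.
No augmenting path remains; maximum flow = 11.
By max-flow min-cut, the minimum cut capacity equals the max flow.
In the residual graph, reachable from Res: {Res}.
Min-cut edges: Res→P2 (4), Res→J4 (7); capacity 4 + 7 = 11.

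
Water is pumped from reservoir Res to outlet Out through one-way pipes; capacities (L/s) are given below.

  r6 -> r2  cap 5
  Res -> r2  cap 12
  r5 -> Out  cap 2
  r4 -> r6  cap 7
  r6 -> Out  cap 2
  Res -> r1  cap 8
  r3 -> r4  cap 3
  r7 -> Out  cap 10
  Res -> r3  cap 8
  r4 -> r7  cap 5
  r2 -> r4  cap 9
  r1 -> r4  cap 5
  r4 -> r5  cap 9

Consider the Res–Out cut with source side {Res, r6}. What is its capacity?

35

Edges leaving {Res, r6}: Res→r1 (8), Res→r2 (12), Res→r3 (8), r6→r2 (5), r6→Out (2).
Cut capacity = 8 + 12 + 8 + 5 + 2 = 35.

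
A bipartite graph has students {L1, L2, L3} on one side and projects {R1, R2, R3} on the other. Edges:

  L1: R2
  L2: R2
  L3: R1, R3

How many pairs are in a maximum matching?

2

Unit-capacity flow: source→left, listed edges, right→sink; max matching = max flow.
Augmenting path L1→R2 (+1); matched 1.
Augmenting path L3→R1 (+1); matched 2.
No augmenting path remains; maximum matching = 2.
König certificate: {L3, R2} is a vertex cover of size 2 (every listed pair touches it), so no matching can be larger.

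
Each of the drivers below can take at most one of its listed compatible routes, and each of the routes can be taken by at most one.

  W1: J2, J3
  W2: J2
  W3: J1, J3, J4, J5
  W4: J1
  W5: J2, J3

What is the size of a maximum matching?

Unit-capacity flow: source→left, listed edges, right→sink; max matching = max flow.
Augmenting path W1→J2 (+1); matched 1.
Augmenting path W3→J1 (+1); matched 2.
Augmenting path W5→J3 (+1); matched 3.
Augmenting path W4→J1→W3→J4 (+1); matched 4.
No augmenting path remains; maximum matching = 4.
König certificate: {W3, W4, J2, J3} is a vertex cover of size 4 (every listed pair touches it), so no matching can be larger.

4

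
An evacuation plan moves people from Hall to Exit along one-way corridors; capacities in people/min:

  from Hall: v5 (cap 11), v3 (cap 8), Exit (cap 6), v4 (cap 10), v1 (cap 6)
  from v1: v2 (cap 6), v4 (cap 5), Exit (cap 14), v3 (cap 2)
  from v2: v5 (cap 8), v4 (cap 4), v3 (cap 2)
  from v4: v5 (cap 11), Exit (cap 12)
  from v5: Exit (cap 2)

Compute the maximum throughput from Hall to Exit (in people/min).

Augment Hall→Exit: bottleneck 6, flow now 6.
Augment Hall→v1→Exit: bottleneck 6, flow now 12.
Augment Hall→v4→Exit: bottleneck 10, flow now 22.
Augment Hall→v5→Exit: bottleneck 2, flow now 24.
No augmenting path remains; maximum flow = 24.
In the residual graph, reachable from Hall: {Hall, v3, v5}.
Min-cut edges: Hall→v1 (6), Hall→v4 (10), Hall→Exit (6), v5→Exit (2); capacity 6 + 10 + 6 + 2 = 24.
This cut is saturated, so no flow can exceed 24.

24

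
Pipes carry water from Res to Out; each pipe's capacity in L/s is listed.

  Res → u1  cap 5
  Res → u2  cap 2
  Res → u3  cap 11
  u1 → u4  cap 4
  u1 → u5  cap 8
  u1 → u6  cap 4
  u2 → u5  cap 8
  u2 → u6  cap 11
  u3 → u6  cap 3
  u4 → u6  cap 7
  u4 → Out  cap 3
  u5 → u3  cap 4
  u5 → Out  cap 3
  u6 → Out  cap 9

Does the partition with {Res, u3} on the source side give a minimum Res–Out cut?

Yes — it is a minimum cut (capacity 10).

Given cut capacity: 5 + 2 + 3 = 10.
Augment Res→u1→u4→Out: bottleneck 3, flow now 3.
Augment Res→u1→u5→Out: bottleneck 2, flow now 5.
Augment Res→u2→u5→Out: bottleneck 1, flow now 6.
Augment Res→u2→u6→Out: bottleneck 1, flow now 7.
Augment Res→u3→u6→Out: bottleneck 3, flow now 10.
No augmenting path remains; maximum flow = 10.
Cut capacity 10 equals the max flow, so it is a minimum cut.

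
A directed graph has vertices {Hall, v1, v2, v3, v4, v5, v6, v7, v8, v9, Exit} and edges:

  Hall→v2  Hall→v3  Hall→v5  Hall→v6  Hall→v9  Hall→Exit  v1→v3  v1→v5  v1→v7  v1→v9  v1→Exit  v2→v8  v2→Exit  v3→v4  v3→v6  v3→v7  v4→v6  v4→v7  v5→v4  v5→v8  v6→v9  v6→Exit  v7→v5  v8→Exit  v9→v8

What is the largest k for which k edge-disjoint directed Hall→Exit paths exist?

Assign every edge capacity 1; by Menger, the answer equals the max flow.
Path Hall→Exit (+1); total 1.
Path Hall→v2→Exit (+1); total 2.
Path Hall→v6→Exit (+1); total 3.
Path Hall→v5→v8→Exit (+1); total 4.
No residual Hall→Exit path; max flow = 4.
Certifying cut of size 4: {Hall→Exit, Hall→v2, v6→Exit, v8→Exit}.

4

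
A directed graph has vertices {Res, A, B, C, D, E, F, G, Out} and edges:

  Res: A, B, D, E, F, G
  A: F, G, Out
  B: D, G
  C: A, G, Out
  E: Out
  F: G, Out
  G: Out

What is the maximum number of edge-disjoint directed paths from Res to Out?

Assign every edge capacity 1; by Menger, the answer equals the max flow.
Path Res→A→Out (+1); total 1.
Path Res→E→Out (+1); total 2.
Path Res→F→Out (+1); total 3.
Path Res→G→Out (+1); total 4.
No residual Res→Out path; max flow = 4.
Certifying cut of size 4: {G→Out, Res→A, Res→E, Res→F}.

4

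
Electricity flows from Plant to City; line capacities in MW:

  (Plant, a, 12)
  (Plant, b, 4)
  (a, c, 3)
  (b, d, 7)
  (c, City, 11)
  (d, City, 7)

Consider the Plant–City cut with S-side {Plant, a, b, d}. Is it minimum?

Given cut capacity: 3 + 7 = 10.
Augment Plant→a→c→City: bottleneck 3, flow now 3.
Augment Plant→b→d→City: bottleneck 4, flow now 7.
No augmenting path remains; maximum flow = 7.
In the residual graph, reachable from Plant: {Plant, a}.
Min-cut edges: Plant→b (4), a→c (3); capacity 4 + 3 = 7.
Cut capacity 10 exceeds the max flow 7, so it is not minimum.

No — its capacity is 10, but the minimum cut has capacity 7.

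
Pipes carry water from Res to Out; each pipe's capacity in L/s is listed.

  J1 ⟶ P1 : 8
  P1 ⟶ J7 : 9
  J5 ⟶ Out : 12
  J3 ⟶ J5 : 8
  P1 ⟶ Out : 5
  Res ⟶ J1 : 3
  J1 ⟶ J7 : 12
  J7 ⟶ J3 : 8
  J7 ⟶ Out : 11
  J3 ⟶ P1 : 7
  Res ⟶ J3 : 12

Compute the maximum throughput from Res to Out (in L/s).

Augment Res→J3→P1→Out: bottleneck 5, flow now 5.
Augment Res→J3→J5→Out: bottleneck 7, flow now 12.
Augment Res→J1→J7→Out: bottleneck 3, flow now 15.
No augmenting path remains; maximum flow = 15.
In the residual graph, reachable from Res: {Res}.
Min-cut edges: Res→J3 (12), Res→J1 (3); capacity 12 + 3 = 15.
This cut is saturated, so no flow can exceed 15.

15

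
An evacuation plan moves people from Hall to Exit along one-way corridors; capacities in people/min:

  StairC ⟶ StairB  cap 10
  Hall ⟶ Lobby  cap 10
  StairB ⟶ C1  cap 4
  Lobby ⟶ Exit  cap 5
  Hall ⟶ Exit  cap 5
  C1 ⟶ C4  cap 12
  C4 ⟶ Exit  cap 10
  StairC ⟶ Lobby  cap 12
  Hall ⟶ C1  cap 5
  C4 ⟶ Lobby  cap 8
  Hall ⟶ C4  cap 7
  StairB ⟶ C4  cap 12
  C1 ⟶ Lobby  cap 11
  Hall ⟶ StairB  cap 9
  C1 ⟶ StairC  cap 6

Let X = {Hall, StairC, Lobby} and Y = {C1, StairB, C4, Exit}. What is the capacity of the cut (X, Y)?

Edges leaving {Hall, StairC, Lobby}: Hall→C1 (5), Hall→StairB (9), Hall→C4 (7), Hall→Exit (5), StairC→StairB (10), Lobby→Exit (5).
Cut capacity = 5 + 9 + 7 + 5 + 10 + 5 = 41.

41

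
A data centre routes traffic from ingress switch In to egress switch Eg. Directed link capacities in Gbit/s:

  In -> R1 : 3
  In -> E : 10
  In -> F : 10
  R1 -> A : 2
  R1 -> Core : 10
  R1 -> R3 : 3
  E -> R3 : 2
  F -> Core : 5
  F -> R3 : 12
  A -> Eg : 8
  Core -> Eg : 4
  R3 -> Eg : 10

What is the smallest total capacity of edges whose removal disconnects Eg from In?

15

Augment In→R1→A→Eg: bottleneck 2, flow now 2.
Augment In→R1→Core→Eg: bottleneck 1, flow now 3.
Augment In→E→R3→Eg: bottleneck 2, flow now 5.
Augment In→F→Core→Eg: bottleneck 3, flow now 8.
Augment In→F→R3→Eg: bottleneck 7, flow now 15.
No augmenting path remains; maximum flow = 15.
By max-flow min-cut, the minimum cut capacity equals the max flow.
In the residual graph, reachable from In: {In, E}.
Min-cut edges: In→R1 (3), In→F (10), E→R3 (2); capacity 3 + 10 + 2 = 15.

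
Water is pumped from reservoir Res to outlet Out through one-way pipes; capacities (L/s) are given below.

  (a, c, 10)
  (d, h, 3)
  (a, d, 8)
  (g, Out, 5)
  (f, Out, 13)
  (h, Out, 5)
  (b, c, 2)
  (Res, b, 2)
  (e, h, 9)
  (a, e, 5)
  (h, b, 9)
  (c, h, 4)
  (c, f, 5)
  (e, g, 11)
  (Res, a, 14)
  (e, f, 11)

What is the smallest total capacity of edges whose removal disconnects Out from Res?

Augment Res→a→c→f→Out: bottleneck 5, flow now 5.
Augment Res→a→c→h→Out: bottleneck 4, flow now 9.
Augment Res→a→d→h→Out: bottleneck 1, flow now 10.
Augment Res→a→e→f→Out: bottleneck 4, flow now 14.
Augment Res→b→c→a→e→f→Out: bottleneck 1, flow now 15. (uses reverse residual edge)
No augmenting path remains; maximum flow = 15.
By max-flow min-cut, the minimum cut capacity equals the max flow.
In the residual graph, reachable from Res: {Res, a, b, c, d, h}.
Min-cut edges: a→e (5), c→f (5), h→Out (5); capacity 5 + 5 + 5 = 15.

15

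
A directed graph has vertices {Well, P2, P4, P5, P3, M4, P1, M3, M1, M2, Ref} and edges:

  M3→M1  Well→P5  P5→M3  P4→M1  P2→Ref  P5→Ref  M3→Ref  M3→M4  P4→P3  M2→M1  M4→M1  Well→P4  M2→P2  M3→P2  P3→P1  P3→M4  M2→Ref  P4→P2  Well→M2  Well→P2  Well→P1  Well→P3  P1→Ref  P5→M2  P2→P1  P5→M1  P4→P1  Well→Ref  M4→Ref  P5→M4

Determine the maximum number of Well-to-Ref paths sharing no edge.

6

Assign every edge capacity 1; by Menger, the answer equals the max flow.
Path Well→Ref (+1); total 1.
Path Well→P2→Ref (+1); total 2.
Path Well→P5→Ref (+1); total 3.
Path Well→P1→Ref (+1); total 4.
Path Well→M2→Ref (+1); total 5.
Path Well→P3→M4→Ref (+1); total 6.
No residual Well→Ref path; max flow = 6.
Certifying cut of size 6: {P1→Ref, P2→Ref, P3→M4, Well→M2, Well→P5, Well→Ref}.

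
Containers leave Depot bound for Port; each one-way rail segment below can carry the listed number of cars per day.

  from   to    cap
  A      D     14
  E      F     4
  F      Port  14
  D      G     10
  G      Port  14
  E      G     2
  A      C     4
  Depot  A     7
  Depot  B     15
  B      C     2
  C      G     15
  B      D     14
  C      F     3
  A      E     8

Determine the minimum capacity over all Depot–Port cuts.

Augment Depot→A→C→F→Port: bottleneck 3, flow now 3.
Augment Depot→A→C→G→Port: bottleneck 1, flow now 4.
Augment Depot→A→D→G→Port: bottleneck 3, flow now 7.
Augment Depot→B→C→G→Port: bottleneck 2, flow now 9.
Augment Depot→B→D→G→Port: bottleneck 7, flow now 16.
Augment Depot→B→D→A→E→F→Port: bottleneck 3, flow now 19. (uses reverse residual edge)
No augmenting path remains; maximum flow = 19.
By max-flow min-cut, the minimum cut capacity equals the max flow.
In the residual graph, reachable from Depot: {Depot, B, D}.
Min-cut edges: Depot→A (7), B→C (2), D→G (10); capacity 7 + 2 + 10 = 19.

19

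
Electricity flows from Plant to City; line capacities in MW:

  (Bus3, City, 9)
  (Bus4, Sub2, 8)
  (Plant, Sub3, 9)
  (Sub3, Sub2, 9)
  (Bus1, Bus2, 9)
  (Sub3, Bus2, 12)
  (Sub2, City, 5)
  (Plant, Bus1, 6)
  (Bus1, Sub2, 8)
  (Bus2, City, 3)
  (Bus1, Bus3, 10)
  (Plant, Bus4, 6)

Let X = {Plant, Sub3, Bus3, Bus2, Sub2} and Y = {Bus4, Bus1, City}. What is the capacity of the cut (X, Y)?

Edges leaving {Plant, Sub3, Bus3, Bus2, Sub2}: Plant→Bus4 (6), Plant→Bus1 (6), Bus3→City (9), Bus2→City (3), Sub2→City (5).
Cut capacity = 6 + 6 + 9 + 3 + 5 = 29.

29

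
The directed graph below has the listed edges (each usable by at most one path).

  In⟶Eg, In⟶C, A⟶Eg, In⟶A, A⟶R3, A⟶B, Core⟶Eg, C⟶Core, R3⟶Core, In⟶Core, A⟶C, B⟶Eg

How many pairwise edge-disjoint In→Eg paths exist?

Assign every edge capacity 1; by Menger, the answer equals the max flow.
Path In→Eg (+1); total 1.
Path In→A→Eg (+1); total 2.
Path In→Core→Eg (+1); total 3.
No residual In→Eg path; max flow = 3.
Certifying cut of size 3: {Core→Eg, In→A, In→Eg}.

3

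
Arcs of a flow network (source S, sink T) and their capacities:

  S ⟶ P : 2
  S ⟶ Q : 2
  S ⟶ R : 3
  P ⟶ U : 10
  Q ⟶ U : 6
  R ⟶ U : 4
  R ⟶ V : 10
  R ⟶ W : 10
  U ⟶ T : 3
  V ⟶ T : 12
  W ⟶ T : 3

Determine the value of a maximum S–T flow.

6

Augment S→P→U→T: bottleneck 2, flow now 2.
Augment S→Q→U→T: bottleneck 1, flow now 3.
Augment S→R→V→T: bottleneck 3, flow now 6.
No augmenting path remains; maximum flow = 6.
In the residual graph, reachable from S: {S, P, Q, U}.
Min-cut edges: S→R (3), U→T (3); capacity 3 + 3 = 6.
This cut is saturated, so no flow can exceed 6.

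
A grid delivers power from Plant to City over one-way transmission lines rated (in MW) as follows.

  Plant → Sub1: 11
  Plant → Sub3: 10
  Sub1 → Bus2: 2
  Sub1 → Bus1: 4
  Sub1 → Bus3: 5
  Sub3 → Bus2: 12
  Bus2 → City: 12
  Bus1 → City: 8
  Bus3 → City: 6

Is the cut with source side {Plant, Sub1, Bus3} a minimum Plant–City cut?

No — its capacity is 22, but the minimum cut has capacity 21.

Given cut capacity: 10 + 2 + 4 + 6 = 22.
Augment Plant→Sub1→Bus2→City: bottleneck 2, flow now 2.
Augment Plant→Sub1→Bus1→City: bottleneck 4, flow now 6.
Augment Plant→Sub1→Bus3→City: bottleneck 5, flow now 11.
Augment Plant→Sub3→Bus2→City: bottleneck 10, flow now 21.
No augmenting path remains; maximum flow = 21.
In the residual graph, reachable from Plant: {Plant}.
Min-cut edges: Plant→Sub1 (11), Plant→Sub3 (10); capacity 11 + 10 = 21.
Cut capacity 22 exceeds the max flow 21, so it is not minimum.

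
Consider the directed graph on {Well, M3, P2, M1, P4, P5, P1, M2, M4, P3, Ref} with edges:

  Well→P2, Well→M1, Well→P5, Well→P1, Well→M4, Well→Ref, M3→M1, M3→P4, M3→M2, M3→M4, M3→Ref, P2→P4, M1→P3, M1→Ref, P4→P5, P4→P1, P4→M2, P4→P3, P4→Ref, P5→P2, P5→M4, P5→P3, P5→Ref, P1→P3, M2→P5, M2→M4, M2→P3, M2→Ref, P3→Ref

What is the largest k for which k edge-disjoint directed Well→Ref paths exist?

5

Assign every edge capacity 1; by Menger, the answer equals the max flow.
Path Well→Ref (+1); total 1.
Path Well→M1→Ref (+1); total 2.
Path Well→P5→Ref (+1); total 3.
Path Well→P2→P4→Ref (+1); total 4.
Path Well→P1→P3→Ref (+1); total 5.
No residual Well→Ref path; max flow = 5.
Certifying cut of size 5: {Well→M1, Well→P1, Well→P2, Well→P5, Well→Ref}.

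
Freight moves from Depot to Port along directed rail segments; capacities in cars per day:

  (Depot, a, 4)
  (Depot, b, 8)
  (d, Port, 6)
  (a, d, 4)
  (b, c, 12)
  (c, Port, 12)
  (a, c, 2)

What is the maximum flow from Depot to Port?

12

Augment Depot→a→c→Port: bottleneck 2, flow now 2.
Augment Depot→a→d→Port: bottleneck 2, flow now 4.
Augment Depot→b→c→Port: bottleneck 8, flow now 12.
No augmenting path remains; maximum flow = 12.
In the residual graph, reachable from Depot: {Depot}.
Min-cut edges: Depot→a (4), Depot→b (8); capacity 4 + 8 = 12.
This cut is saturated, so no flow can exceed 12.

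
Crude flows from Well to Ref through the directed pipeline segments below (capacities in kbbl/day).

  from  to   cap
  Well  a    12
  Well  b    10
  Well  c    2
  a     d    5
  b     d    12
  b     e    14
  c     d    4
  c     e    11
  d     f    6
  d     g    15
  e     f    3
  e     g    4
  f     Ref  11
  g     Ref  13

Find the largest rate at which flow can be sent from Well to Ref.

Augment Well→a→d→f→Ref: bottleneck 5, flow now 5.
Augment Well→b→d→f→Ref: bottleneck 1, flow now 6.
Augment Well→b→d→g→Ref: bottleneck 9, flow now 15.
Augment Well→c→d→g→Ref: bottleneck 2, flow now 17.
No augmenting path remains; maximum flow = 17.
In the residual graph, reachable from Well: {Well, a}.
Min-cut edges: Well→b (10), Well→c (2), a→d (5); capacity 10 + 2 + 5 = 17.
This cut is saturated, so no flow can exceed 17.

17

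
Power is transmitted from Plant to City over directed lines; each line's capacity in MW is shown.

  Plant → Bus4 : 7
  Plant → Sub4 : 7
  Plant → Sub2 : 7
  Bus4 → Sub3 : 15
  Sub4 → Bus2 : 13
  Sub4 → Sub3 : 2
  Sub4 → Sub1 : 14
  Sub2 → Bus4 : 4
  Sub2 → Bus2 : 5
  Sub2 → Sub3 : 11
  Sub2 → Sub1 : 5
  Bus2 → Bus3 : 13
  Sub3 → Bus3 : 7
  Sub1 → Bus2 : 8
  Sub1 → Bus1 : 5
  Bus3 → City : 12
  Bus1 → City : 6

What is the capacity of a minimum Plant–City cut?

Augment Plant→Bus4→Sub3→Bus3→City: bottleneck 7, flow now 7.
Augment Plant→Sub4→Bus2→Bus3→City: bottleneck 5, flow now 12.
Augment Plant→Sub4→Sub1→Bus1→City: bottleneck 2, flow now 14.
Augment Plant→Sub2→Sub1→Bus1→City: bottleneck 3, flow now 17.
No augmenting path remains; maximum flow = 17.
By max-flow min-cut, the minimum cut capacity equals the max flow.
In the residual graph, reachable from Plant: {Plant, Bus4, Sub4, Sub2, Bus2, Sub3, Sub1, Bus3}.
Min-cut edges: Sub1→Bus1 (5), Bus3→City (12); capacity 5 + 12 = 17.

17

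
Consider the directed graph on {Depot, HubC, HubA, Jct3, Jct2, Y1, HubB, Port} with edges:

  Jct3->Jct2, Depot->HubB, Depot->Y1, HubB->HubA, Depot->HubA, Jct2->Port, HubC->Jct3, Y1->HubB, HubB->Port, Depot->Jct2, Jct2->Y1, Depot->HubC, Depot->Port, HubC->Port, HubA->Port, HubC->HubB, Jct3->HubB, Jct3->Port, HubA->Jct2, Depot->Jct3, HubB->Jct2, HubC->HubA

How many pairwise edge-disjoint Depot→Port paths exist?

6

Assign every edge capacity 1; by Menger, the answer equals the max flow.
Path Depot→Port (+1); total 1.
Path Depot→HubC→Port (+1); total 2.
Path Depot→HubA→Port (+1); total 3.
Path Depot→Jct3→Port (+1); total 4.
Path Depot→Jct2→Port (+1); total 5.
Path Depot→HubB→Port (+1); total 6.
No residual Depot→Port path; max flow = 6.
Certifying cut of size 6: {Depot→HubC, Depot→Jct3, Depot→Port, HubA→Port, HubB→Port, Jct2→Port}.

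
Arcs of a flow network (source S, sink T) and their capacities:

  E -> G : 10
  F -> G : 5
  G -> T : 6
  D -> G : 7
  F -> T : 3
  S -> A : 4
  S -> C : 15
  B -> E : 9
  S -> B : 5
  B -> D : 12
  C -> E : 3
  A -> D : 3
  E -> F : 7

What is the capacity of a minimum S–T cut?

Augment S→A→D→G→T: bottleneck 3, flow now 3.
Augment S→B→D→G→T: bottleneck 3, flow now 6.
Augment S→B→E→F→T: bottleneck 2, flow now 8.
Augment S→C→E→F→T: bottleneck 1, flow now 9.
No augmenting path remains; maximum flow = 9.
By max-flow min-cut, the minimum cut capacity equals the max flow.
In the residual graph, reachable from S: {S, A, B, C, D, E, F, G}.
Min-cut edges: F→T (3), G→T (6); capacity 3 + 6 = 9.

9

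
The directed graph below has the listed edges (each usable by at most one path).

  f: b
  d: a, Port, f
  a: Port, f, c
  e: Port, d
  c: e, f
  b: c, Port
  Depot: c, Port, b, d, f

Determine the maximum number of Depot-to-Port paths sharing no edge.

4

Assign every edge capacity 1; by Menger, the answer equals the max flow.
Path Depot→Port (+1); total 1.
Path Depot→b→Port (+1); total 2.
Path Depot→d→Port (+1); total 3.
Path Depot→c→e→Port (+1); total 4.
No residual Depot→Port path; max flow = 4.
Certifying cut of size 4: {Depot→Port, Depot→d, b→Port, c→e}.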